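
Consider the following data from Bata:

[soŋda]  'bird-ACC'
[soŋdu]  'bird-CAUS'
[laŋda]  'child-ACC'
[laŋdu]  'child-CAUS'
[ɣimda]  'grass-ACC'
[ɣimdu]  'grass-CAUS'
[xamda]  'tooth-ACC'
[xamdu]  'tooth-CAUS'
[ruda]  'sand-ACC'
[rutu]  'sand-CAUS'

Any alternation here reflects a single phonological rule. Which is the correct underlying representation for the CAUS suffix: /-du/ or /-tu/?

The CAUS suffix surfaces as [-du] and [-tu], depending on the final segment of the stem.
By contrast the ACC suffix keeps its initial [d] throughout — that segment must be underlying.
The CAUS suffix is therefore /-tu/ underlyingly, with post-nasal voicing: voiceless stops become voiced after a nasal.

/-tu/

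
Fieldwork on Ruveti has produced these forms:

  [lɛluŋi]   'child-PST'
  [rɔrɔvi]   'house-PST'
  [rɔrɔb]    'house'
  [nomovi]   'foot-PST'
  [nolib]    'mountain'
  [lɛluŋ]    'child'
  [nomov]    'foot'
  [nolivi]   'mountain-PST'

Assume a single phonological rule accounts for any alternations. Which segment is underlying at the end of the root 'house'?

/b/

The stem for 'house' ends in [b] in [rɔrɔb] but [v] in [rɔrɔvi].
But 'foot' keeps [v] in both environments ([nomov], [nomovi]), so there is no rule changing /v/ to [b] in isolation.
The alternation reflects intervocalic spirantization: voiced stops become fricatives between vowels. /b/ is underlying.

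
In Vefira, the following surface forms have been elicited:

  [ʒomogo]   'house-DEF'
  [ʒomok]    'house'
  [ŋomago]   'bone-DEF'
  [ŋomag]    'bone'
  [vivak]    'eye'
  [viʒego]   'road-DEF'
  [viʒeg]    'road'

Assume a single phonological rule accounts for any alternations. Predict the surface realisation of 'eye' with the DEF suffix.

The root 'house' surfaces as [ʒomogo] and [ʒomok], with a stem-final [g] ~ [k] alternation.
If /g/ were underlying and a rule turned it into [k] in isolation, 'road' would also alternate; but it has [g] in both [viʒego] and [viʒeg].
Therefore /k/ is basic and [g] is derived by intervocalic voicing (voiceless stops become voiced between vowels).
From [vivak] the stem 'eye' is /vivak/; between vowels this yields [vivago].

[vivago]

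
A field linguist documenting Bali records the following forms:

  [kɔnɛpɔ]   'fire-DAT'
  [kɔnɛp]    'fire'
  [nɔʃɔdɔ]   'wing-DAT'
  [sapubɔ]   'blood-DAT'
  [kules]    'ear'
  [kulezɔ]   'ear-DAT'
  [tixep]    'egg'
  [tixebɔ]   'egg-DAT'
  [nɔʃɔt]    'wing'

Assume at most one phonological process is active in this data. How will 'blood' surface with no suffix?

[sapup]

In [tixep] and [tixebɔ] the final segment of 'egg' alternates: [p] ~ [b].
Compare 'fire', with invariant [p] in [kɔnɛp] and [kɔnɛpɔ]: an analysis with underlying /p/ and a rule producing [b] before the DAT suffix would wrongly predict alternation here too.
The underlying segment must be /b/; voiced obstruents become voiceless word-finally, yielding [p] there.
From [sapubɔ] the stem 'blood' is /sapub/; word-finally this yields [sapup].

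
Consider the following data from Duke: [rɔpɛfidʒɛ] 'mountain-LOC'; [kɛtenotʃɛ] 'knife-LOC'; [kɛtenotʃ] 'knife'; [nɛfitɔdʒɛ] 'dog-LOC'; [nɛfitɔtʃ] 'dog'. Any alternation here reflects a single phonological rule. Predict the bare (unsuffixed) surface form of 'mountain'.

[rɔpɛfitʃ]

In [nɛfitɔdʒɛ] and [nɛfitɔtʃ] the final segment of 'dog' alternates: [dʒ] ~ [tʃ].
Compare 'knife', with invariant [tʃ] in [kɛtenotʃɛ] and [kɛtenotʃ]: an analysis with underlying /tʃ/ and a rule producing [dʒ] before the LOC suffix would wrongly predict alternation here too.
Therefore /dʒ/ is basic and [tʃ] is derived by word-final obstruent devoicing (voiced obstruents become voiceless word-finally).
The one attested form of 'mountain', [rɔpɛfidʒɛ], shows underlying /rɔpɛfidʒ/. Applying the same rule word-finally gives [rɔpɛfitʃ].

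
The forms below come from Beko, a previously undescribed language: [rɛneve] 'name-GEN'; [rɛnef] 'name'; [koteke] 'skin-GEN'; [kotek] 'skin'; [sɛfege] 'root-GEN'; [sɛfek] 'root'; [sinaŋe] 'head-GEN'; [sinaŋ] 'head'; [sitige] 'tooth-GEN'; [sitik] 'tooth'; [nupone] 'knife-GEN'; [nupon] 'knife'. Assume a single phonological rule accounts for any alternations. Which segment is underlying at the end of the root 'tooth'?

/g/

In [sitige] and [sitik] the final segment of 'tooth' alternates: [g] ~ [k].
The stem 'skin' ([koteke], [kotek]) shows [k] unchanged in both environments, so [k] cannot be basic with [g] derived before the GEN suffix.
So /g/ is underlying, and a rule of word-final obstruent devoicing — voiced obstruents become voiceless word-finally — gives [k].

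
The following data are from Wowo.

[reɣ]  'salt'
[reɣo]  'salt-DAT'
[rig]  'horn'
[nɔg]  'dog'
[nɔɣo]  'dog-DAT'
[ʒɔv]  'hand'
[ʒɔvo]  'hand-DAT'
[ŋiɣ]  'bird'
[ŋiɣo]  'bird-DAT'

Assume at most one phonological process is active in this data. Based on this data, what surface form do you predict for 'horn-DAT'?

The root 'dog' surfaces as [nɔg] and [nɔɣo], with a stem-final [g] ~ [ɣ] alternation.
But 'bird' keeps [ɣ] in both environments ([ŋiɣ], [ŋiɣo]), so there is no rule changing /ɣ/ to [g] in isolation.
So /g/ is underlying, and a rule of intervocalic spirantization — voiced stops become fricatives between vowels — gives [ɣ].
From [rig] the stem 'horn' is /rig/; between vowels this yields [riɣo].

[riɣo]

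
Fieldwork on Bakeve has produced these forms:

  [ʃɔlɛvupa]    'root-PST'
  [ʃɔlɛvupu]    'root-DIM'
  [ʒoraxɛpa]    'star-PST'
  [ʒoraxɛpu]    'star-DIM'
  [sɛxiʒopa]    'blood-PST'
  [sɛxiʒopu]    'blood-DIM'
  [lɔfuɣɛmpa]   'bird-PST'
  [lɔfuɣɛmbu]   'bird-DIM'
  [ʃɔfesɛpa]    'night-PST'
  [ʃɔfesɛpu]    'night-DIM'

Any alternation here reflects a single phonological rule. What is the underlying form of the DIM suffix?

The DIM suffix surfaces as [-bu] and [-pu], depending on the final segment of the stem.
By contrast the PST suffix keeps its initial [p] throughout — that segment must be underlying.
The DIM suffix is therefore /-bu/ underlyingly, with post-vocalic devoicing: voiced stops become voiceless after a vowel.

/-bu/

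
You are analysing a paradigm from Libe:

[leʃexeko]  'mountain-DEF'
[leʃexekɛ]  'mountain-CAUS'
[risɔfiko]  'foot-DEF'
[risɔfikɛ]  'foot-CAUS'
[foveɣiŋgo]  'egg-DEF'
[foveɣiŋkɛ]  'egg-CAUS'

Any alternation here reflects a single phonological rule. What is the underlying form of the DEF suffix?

The DEF suffix surfaces as [-go] and [-ko], depending on the final segment of the stem.
The CAUS suffix, which begins with [k], is invariant after every stem; so [k] is not altered by any rule here.
So the underlying form is /-go/, and voiced stops become voiceless after a vowel.

/-go/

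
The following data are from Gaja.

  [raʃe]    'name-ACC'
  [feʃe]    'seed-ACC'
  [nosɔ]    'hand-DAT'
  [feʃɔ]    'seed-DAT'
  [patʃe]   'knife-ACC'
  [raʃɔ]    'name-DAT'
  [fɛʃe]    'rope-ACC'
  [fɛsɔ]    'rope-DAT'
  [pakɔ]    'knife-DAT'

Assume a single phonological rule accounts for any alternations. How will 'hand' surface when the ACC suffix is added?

[noʃe]

'rope' shows [s] ~ [ʃ] at the end of the stem ([fɛsɔ] vs [fɛʃe]).
Compare 'name', with invariant [ʃ] in [raʃɔ] and [raʃe]: an analysis with underlying /ʃ/ and a rule producing [s] before the DAT suffix would wrongly predict alternation here too.
Therefore /s/ is basic and [ʃ] is derived by palatalization before a front vowel (/k/ and /s/ become palato-alveolar [tʃ] and [ʃ] before a front vowel).
The one attested form of 'hand', [nosɔ], shows underlying /nos/. Applying the same rule before a front vowel gives [noʃe].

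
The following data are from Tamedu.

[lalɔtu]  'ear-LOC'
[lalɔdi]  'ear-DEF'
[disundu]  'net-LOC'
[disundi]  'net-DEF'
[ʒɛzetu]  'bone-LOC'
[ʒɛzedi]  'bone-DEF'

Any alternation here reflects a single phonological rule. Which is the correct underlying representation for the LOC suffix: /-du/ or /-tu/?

/-tu/

The LOC morpheme has two allomorphs, [-du] and [-tu].
The DEF suffix, which begins with [d], is invariant after every stem; so [d] is not altered by any rule here.
So the underlying form is /-tu/, and voiceless stops become voiced after a nasal.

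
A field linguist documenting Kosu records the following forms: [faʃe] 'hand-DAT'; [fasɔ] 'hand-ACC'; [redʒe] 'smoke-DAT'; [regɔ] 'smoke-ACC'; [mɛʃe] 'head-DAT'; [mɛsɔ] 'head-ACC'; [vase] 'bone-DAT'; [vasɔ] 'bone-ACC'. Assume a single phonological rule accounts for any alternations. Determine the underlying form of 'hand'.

/faʃ/

In [faʃe] and [fasɔ] the final segment of 'hand' alternates: [ʃ] ~ [s].
The stem 'bone' ([vase], [vasɔ]) shows [s] unchanged in both environments, so [s] cannot be basic with [ʃ] derived before the DAT suffix.
The underlying segment must be /ʃ/; palato-alveolar /dʒ/ and /ʃ/ become [g] and [s] when no front vowel follows, yielding [s] there.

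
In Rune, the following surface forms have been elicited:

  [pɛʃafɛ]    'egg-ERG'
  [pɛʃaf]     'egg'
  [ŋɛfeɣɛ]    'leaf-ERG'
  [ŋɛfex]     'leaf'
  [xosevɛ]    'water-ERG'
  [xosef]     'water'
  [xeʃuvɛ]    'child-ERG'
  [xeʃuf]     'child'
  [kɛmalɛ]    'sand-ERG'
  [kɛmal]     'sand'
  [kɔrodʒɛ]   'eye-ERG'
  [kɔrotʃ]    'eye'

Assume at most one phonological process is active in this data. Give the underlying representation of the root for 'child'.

/xeʃuv/

In [xeʃuvɛ] and [xeʃuf] the final segment of 'child' alternates: [v] ~ [f].
If /f/ were underlying and a rule turned it into [v] before the ERG suffix, 'egg' would also alternate; but it has [f] in both [pɛʃafɛ] and [pɛʃaf].
Therefore /v/ is basic and [f] is derived by word-final obstruent devoicing (voiced obstruents become voiceless word-finally).
Hence 'child' is /xeʃuv/ underlyingly.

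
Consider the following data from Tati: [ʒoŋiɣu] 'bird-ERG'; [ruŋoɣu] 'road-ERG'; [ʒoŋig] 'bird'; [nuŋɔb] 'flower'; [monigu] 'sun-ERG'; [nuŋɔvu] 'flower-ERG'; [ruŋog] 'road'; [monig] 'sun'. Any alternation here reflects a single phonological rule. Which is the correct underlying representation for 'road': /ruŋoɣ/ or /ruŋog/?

/ruŋoɣ/

'road' shows [ɣ] ~ [g] at the end of the stem ([ruŋoɣu] vs [ruŋog]).
If /g/ were underlying and a rule turned it into [ɣ] before the ERG suffix, 'sun' would also alternate; but it has [g] in both [monigu] and [monig].
Therefore /ɣ/ is basic and [g] is derived by word-final hardening (voiced fricatives become stops word-finally).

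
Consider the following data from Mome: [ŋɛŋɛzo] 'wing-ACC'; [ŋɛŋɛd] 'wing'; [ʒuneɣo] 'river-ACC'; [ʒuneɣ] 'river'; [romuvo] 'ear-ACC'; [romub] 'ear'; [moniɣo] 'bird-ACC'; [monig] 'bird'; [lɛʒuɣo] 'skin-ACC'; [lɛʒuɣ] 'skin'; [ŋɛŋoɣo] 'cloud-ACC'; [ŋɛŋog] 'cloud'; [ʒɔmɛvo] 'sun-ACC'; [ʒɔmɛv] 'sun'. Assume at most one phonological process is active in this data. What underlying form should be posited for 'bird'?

The root 'bird' surfaces as [moniɣo] and [monig], with a stem-final [ɣ] ~ [g] alternation.
If /ɣ/ were underlying and a rule turned it into [g] in isolation, 'river' would also alternate; but it has [ɣ] in both [ʒuneɣo] and [ʒuneɣ].
So /g/ is underlying, and a rule of intervocalic spirantization — voiced stops become fricatives between vowels — gives [ɣ].

/monig/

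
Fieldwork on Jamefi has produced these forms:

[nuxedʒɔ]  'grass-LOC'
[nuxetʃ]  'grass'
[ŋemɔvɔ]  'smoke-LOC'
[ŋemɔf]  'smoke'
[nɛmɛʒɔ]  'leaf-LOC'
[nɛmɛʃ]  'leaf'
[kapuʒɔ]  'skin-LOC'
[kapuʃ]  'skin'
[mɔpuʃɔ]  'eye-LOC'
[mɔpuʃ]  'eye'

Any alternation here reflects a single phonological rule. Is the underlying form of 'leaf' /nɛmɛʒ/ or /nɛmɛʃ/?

The stem for 'leaf' ends in [ʒ] in [nɛmɛʒɔ] but [ʃ] in [nɛmɛʃ].
The stem 'eye' ([mɔpuʃɔ], [mɔpuʃ]) shows [ʃ] unchanged in both environments, so [ʃ] cannot be basic with [ʒ] derived before the LOC suffix.
The underlying segment must be /ʒ/; voiced obstruents become voiceless word-finally, yielding [ʃ] there.

/nɛmɛʒ/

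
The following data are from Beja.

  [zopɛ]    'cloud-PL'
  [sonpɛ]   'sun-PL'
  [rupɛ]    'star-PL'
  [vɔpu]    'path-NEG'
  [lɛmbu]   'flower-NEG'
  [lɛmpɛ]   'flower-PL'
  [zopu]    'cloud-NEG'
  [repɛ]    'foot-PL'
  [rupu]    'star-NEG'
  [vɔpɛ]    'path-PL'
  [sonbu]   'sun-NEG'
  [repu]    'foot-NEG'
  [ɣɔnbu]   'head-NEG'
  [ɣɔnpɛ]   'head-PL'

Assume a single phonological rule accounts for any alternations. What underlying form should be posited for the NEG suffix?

The NEG morpheme has two allomorphs, [-bu] and [-pu].
By contrast the PL suffix keeps its initial [p] throughout — that segment must be underlying.
The NEG suffix is therefore /-bu/ underlyingly, with post-vocalic devoicing: voiced stops become voiceless after a vowel.

/-bu/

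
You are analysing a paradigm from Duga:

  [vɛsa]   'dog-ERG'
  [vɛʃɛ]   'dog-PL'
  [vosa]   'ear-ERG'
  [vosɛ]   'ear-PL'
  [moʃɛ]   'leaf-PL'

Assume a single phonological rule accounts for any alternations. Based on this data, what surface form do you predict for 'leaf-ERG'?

[mosa]

In [vɛsa] and [vɛʃɛ] the final segment of 'dog' alternates: [s] ~ [ʃ].
Compare 'ear', with invariant [s] in [vosa] and [vosɛ]: an analysis with underlying /s/ and a rule producing [ʃ] before the PL suffix would wrongly predict alternation here too.
So /ʃ/ is underlying, and a rule of depalatalization — palato-alveolar /ʃ/ becomes [s] when no front vowel follows — gives [s].
The one attested form of 'leaf', [moʃɛ], shows underlying /moʃ/. Applying the same rule when no front vowel follows gives [mosa].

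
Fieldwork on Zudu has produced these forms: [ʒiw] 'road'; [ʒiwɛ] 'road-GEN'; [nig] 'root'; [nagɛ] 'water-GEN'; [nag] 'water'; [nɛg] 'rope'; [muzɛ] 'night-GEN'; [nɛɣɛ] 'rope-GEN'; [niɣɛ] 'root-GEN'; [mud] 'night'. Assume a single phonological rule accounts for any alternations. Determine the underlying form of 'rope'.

The root 'rope' surfaces as [nɛɣɛ] and [nɛg], with a stem-final [ɣ] ~ [g] alternation.
Compare 'water', with invariant [g] in [nagɛ] and [nag]: an analysis with underlying /g/ and a rule producing [ɣ] before the GEN suffix would wrongly predict alternation here too.
So /ɣ/ is underlying, and a rule of word-final hardening — voiced fricatives become stops word-finally — gives [g].

/nɛɣ/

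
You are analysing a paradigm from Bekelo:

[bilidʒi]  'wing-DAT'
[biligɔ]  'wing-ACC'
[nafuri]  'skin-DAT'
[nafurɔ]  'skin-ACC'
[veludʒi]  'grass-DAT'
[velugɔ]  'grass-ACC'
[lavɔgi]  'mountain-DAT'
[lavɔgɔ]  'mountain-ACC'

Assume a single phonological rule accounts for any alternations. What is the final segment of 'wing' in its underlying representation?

The root 'wing' surfaces as [bilidʒi] and [biligɔ], with a stem-final [dʒ] ~ [g] alternation.
If /g/ were underlying and a rule turned it into [dʒ] before the DAT suffix, 'mountain' would also alternate; but it has [g] in both [lavɔgi] and [lavɔgɔ].
The underlying segment must be /dʒ/; palato-alveolar /dʒ/ becomes [g] when no front vowel follows, yielding [g] there.

/dʒ/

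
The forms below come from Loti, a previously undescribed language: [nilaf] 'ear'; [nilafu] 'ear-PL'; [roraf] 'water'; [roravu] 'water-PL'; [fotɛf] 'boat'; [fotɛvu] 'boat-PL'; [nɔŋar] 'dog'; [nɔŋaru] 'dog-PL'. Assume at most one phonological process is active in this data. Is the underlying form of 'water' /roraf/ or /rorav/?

The stem for 'water' ends in [f] in [roraf] but [v] in [roravu].
Compare 'ear', with invariant [f] in [nilaf] and [nilafu]: an analysis with underlying /f/ and a rule producing [v] before the PL suffix would wrongly predict alternation here too.
Therefore /v/ is basic and [f] is derived by word-final obstruent devoicing (voiced obstruents become voiceless word-finally).

/rorav/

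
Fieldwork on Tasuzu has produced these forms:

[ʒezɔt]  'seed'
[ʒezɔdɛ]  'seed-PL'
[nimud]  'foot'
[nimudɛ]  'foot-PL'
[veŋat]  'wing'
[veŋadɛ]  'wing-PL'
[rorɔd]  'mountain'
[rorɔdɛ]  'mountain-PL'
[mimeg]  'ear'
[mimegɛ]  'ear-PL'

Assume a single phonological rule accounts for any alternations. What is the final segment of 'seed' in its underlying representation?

The stem for 'seed' ends in [t] in [ʒezɔt] but [d] in [ʒezɔdɛ].
The stem 'mountain' ([rorɔd], [rorɔdɛ]) shows [d] unchanged in both environments, so [d] cannot be basic with [t] derived in isolation.
Therefore /t/ is basic and [d] is derived by intervocalic voicing (voiceless stops become voiced between vowels).

/t/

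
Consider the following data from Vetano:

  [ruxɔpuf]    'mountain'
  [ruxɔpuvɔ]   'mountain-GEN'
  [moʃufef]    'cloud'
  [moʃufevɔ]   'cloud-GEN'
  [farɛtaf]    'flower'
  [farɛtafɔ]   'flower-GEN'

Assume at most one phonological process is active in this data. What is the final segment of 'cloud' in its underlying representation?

/v/

'cloud' shows [f] ~ [v] at the end of the stem ([moʃufef] vs [moʃufevɔ]).
The stem 'flower' ([farɛtaf], [farɛtafɔ]) shows [f] unchanged in both environments, so [f] cannot be basic with [v] derived before the GEN suffix.
So /v/ is underlying, and a rule of word-final obstruent devoicing — voiced obstruents become voiceless word-finally — gives [f].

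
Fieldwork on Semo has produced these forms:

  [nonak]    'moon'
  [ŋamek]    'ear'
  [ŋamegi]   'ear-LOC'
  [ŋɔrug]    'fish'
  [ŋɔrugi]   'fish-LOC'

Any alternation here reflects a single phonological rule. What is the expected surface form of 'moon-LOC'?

[nonagi]

'ear' shows [k] ~ [g] at the end of the stem ([ŋamek] vs [ŋamegi]).
But 'fish' keeps [g] in both environments ([ŋɔrug], [ŋɔrugi]), so there is no rule changing /g/ to [k] in isolation.
The alternation reflects intervocalic voicing: voiceless stops become voiced between vowels. /k/ is underlying.
The one attested form of 'moon', [nonak], shows underlying /nonak/. Applying the same rule between vowels gives [nonagi].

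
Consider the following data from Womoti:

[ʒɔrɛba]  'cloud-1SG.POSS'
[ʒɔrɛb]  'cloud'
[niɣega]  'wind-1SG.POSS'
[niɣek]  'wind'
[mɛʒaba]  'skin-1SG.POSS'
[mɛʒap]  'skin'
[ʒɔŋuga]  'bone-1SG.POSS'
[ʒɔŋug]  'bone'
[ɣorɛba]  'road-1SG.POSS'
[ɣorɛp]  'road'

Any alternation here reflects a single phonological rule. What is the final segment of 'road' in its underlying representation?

/p/

'road' shows [b] ~ [p] at the end of the stem ([ɣorɛba] vs [ɣorɛp]).
If /b/ were underlying and a rule turned it into [p] in isolation, 'cloud' would also alternate; but it has [b] in both [ʒɔrɛba] and [ʒɔrɛb].
The alternation reflects intervocalic voicing: voiceless stops become voiced between vowels. /p/ is underlying.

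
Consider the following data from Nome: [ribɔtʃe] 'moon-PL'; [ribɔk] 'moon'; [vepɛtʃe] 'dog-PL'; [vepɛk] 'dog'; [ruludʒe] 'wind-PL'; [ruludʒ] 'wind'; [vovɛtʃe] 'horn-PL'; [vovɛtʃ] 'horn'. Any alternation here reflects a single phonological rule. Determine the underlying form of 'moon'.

In [ribɔtʃe] and [ribɔk] the final segment of 'moon' alternates: [tʃ] ~ [k].
Compare 'horn', with invariant [tʃ] in [vovɛtʃe] and [vovɛtʃ]: an analysis with underlying /tʃ/ and a rule producing [k] in isolation would wrongly predict alternation here too.
The alternation reflects palatalization before a front vowel: /k/ becomes palato-alveolar [tʃ] before a front vowel. /k/ is underlying.

/ribɔk/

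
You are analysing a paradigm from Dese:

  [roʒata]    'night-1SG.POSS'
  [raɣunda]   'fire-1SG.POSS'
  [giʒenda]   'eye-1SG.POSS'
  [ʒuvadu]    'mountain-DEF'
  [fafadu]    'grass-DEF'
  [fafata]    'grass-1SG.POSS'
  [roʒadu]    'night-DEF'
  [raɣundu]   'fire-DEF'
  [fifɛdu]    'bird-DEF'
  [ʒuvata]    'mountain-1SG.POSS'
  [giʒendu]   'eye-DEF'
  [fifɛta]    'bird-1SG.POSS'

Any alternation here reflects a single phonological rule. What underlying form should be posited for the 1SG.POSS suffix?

The 1SG.POSS suffix surfaces as [-da] and [-ta], depending on the final segment of the stem.
The DEF suffix, which begins with [d], is invariant after every stem; so [d] is not altered by any rule here.
So the underlying form is /-ta/, and voiceless stops become voiced after a nasal.

/-ta/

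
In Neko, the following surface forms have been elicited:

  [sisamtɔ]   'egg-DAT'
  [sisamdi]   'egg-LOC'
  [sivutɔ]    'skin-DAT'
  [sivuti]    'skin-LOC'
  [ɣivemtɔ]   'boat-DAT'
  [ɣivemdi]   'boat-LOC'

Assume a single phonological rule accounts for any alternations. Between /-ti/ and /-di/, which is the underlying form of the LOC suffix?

The LOC morpheme has two allomorphs, [-di] and [-ti].
By contrast the DAT suffix keeps its initial [t] throughout — that segment must be underlying.
So the underlying form is /-di/, and voiced stops become voiceless after a vowel.

/-di/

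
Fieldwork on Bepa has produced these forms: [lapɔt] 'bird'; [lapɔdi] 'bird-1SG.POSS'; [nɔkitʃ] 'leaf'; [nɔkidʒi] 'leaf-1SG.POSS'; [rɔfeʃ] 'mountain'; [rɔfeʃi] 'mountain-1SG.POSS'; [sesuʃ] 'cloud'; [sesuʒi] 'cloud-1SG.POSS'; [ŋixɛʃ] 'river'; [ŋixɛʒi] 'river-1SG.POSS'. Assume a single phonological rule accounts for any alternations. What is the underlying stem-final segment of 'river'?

/ʒ/

In [ŋixɛʃ] and [ŋixɛʒi] the final segment of 'river' alternates: [ʃ] ~ [ʒ].
The stem 'mountain' ([rɔfeʃ], [rɔfeʃi]) shows [ʃ] unchanged in both environments, so [ʃ] cannot be basic with [ʒ] derived before the 1SG.POSS suffix.
The alternation reflects word-final obstruent devoicing: voiced obstruents become voiceless word-finally. /ʒ/ is underlying.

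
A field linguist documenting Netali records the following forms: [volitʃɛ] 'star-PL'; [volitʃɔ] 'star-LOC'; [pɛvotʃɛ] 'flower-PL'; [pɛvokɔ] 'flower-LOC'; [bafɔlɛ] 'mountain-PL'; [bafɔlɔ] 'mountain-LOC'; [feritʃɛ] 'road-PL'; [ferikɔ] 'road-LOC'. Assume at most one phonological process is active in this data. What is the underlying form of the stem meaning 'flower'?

The stem for 'flower' ends in [tʃ] in [pɛvotʃɛ] but [k] in [pɛvokɔ].
The stem 'star' ([volitʃɛ], [volitʃɔ]) shows [tʃ] unchanged in both environments, so [tʃ] cannot be basic with [k] derived before the LOC suffix.
The underlying segment must be /k/; /k/ becomes palato-alveolar [tʃ] before a front vowel, yielding [tʃ] there.
The underlying form of 'flower' is therefore /pɛvok/.

/pɛvok/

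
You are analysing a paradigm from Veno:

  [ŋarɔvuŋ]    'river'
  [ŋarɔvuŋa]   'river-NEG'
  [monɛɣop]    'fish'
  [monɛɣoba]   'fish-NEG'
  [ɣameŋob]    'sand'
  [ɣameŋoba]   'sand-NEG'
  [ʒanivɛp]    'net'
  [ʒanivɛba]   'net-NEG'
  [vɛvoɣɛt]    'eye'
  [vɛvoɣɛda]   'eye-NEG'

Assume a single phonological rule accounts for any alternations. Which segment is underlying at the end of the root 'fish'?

The stem for 'fish' ends in [p] in [monɛɣop] but [b] in [monɛɣoba].
Compare 'sand', with invariant [b] in [ɣameŋob] and [ɣameŋoba]: an analysis with underlying /b/ and a rule producing [p] in isolation would wrongly predict alternation here too.
The underlying segment must be /p/; voiceless stops become voiced between vowels, yielding [b] there.

/p/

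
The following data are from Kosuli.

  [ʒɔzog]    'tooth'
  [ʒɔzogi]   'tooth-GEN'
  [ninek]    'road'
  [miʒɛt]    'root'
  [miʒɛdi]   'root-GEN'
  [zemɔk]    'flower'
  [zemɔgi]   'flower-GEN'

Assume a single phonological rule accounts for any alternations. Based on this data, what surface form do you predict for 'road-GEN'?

[ninegi]

The stem for 'flower' ends in [k] in [zemɔk] but [g] in [zemɔgi].
But 'tooth' keeps [g] in both environments ([ʒɔzog], [ʒɔzogi]), so there is no rule changing /g/ to [k] in isolation.
The underlying segment must be /k/; voiceless stops become voiced between vowels, yielding [g] there.
From [ninek] the stem 'road' is /ninek/; between vowels this yields [ninegi].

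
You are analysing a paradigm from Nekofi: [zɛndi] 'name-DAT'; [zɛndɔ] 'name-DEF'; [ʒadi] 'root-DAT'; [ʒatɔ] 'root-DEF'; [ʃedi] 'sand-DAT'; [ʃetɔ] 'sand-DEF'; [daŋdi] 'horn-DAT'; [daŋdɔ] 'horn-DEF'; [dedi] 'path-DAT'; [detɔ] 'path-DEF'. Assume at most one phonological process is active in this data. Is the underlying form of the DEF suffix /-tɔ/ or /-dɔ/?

/-tɔ/

The DEF suffix surfaces as [-dɔ] and [-tɔ], depending on the final segment of the stem.
By contrast the DAT suffix keeps its initial [d] throughout — that segment must be underlying.
So the underlying form is /-tɔ/, and voiceless stops become voiced after a nasal.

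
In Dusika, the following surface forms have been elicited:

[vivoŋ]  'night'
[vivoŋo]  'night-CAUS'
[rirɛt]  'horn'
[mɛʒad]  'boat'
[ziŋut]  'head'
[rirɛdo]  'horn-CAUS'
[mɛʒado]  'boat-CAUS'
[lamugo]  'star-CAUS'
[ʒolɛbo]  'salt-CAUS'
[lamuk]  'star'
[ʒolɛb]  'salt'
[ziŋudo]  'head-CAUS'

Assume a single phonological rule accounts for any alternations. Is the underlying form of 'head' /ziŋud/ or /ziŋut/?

In [ziŋut] and [ziŋudo] the final segment of 'head' alternates: [t] ~ [d].
If /d/ were underlying and a rule turned it into [t] in isolation, 'boat' would also alternate; but it has [d] in both [mɛʒad] and [mɛʒado].
The alternation reflects intervocalic voicing: voiceless stops become voiced between vowels. /t/ is underlying.

/ziŋut/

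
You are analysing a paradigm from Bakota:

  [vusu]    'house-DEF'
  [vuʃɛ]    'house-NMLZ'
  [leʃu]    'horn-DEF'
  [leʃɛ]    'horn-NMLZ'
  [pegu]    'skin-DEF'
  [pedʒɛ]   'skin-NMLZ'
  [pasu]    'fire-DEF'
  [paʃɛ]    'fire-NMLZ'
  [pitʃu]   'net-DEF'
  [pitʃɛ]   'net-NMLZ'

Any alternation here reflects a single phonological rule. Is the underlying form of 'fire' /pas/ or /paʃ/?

/pas/

The root 'fire' surfaces as [pasu] and [paʃɛ], with a stem-final [s] ~ [ʃ] alternation.
The stem 'horn' ([leʃu], [leʃɛ]) shows [ʃ] unchanged in both environments, so [ʃ] cannot be basic with [s] derived before the DEF suffix.
The underlying segment must be /s/; /g/ and /s/ become palato-alveolar [dʒ] and [ʃ] before a front vowel, yielding [ʃ] there.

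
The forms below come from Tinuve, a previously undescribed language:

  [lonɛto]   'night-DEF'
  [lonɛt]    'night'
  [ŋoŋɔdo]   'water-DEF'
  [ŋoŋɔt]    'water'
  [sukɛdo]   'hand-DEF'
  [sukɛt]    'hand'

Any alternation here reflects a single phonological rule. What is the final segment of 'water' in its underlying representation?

/d/

In [ŋoŋɔdo] and [ŋoŋɔt] the final segment of 'water' alternates: [d] ~ [t].
Compare 'night', with invariant [t] in [lonɛto] and [lonɛt]: an analysis with underlying /t/ and a rule producing [d] before the DEF suffix would wrongly predict alternation here too.
So /d/ is underlying, and a rule of word-final obstruent devoicing — voiced obstruents become voiceless word-finally — gives [t].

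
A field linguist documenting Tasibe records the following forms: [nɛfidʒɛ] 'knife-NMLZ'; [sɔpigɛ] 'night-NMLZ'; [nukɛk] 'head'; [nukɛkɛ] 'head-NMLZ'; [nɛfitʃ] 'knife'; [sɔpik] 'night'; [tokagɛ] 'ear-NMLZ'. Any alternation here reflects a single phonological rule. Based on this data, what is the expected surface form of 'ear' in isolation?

[tokak]

In [sɔpigɛ] and [sɔpik] the final segment of 'night' alternates: [g] ~ [k].
Compare 'head', with invariant [k] in [nukɛkɛ] and [nukɛk]: an analysis with underlying /k/ and a rule producing [g] before the NMLZ suffix would wrongly predict alternation here too.
The alternation reflects word-final obstruent devoicing: voiced obstruents become voiceless word-finally. /g/ is underlying.
The one attested form of 'ear', [tokagɛ], shows underlying /tokag/. Applying the same rule word-finally gives [tokak].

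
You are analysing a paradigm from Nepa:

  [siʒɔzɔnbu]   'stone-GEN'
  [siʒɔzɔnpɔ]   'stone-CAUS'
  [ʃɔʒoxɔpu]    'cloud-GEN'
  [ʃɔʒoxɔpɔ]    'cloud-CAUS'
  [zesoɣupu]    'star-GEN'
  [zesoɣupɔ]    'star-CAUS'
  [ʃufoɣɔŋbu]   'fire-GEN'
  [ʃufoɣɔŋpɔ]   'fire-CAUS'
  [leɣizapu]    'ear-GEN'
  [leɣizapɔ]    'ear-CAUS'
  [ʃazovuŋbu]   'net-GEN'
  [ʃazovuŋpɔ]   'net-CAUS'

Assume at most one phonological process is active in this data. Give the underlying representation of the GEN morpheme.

/-bu/

The GEN suffix surfaces as [-bu] and [-pu], depending on the final segment of the stem.
The CAUS suffix, which begins with [p], is invariant after every stem; so [p] is not altered by any rule here.
So the underlying form is /-bu/, and voiced stops become voiceless after a vowel.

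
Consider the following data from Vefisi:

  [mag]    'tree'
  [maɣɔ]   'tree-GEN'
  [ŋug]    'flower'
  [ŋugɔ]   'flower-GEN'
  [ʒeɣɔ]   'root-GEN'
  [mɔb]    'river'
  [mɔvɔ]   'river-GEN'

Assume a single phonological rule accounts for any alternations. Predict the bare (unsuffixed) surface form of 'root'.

'tree' shows [g] ~ [ɣ] at the end of the stem ([mag] vs [maɣɔ]).
If /g/ were underlying and a rule turned it into [ɣ] before the GEN suffix, 'flower' would also alternate; but it has [g] in both [ŋug] and [ŋugɔ].
Therefore /ɣ/ is basic and [g] is derived by word-final hardening (voiced fricatives become stops word-finally).
From [ʒeɣɔ] the stem 'root' is /ʒeɣ/; word-finally this yields [ʒeg].

[ʒeg]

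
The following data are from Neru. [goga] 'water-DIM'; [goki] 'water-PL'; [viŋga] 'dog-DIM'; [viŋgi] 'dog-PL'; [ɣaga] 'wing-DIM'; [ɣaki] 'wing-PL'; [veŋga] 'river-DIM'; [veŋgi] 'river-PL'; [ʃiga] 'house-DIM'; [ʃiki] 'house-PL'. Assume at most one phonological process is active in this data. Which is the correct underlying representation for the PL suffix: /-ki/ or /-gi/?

The PL suffix surfaces as [-gi] and [-ki], depending on the final segment of the stem.
The DIM suffix, which begins with [g], is invariant after every stem; so [g] is not altered by any rule here.
The PL suffix is therefore /-ki/ underlyingly, with post-nasal voicing: voiceless stops become voiced after a nasal.

/-ki/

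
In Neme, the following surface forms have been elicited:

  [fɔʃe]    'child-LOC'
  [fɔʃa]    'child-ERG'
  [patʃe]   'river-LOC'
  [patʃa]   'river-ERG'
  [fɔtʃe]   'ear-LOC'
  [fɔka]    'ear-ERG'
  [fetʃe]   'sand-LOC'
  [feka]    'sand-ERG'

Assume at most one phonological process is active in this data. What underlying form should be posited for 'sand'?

/fek/

The root 'sand' surfaces as [fetʃe] and [feka], with a stem-final [tʃ] ~ [k] alternation.
But 'river' keeps [tʃ] in both environments ([patʃe], [patʃa]), so there is no rule changing /tʃ/ to [k] before the ERG suffix.
So /k/ is underlying, and a rule of palatalization before a front vowel — /k/ becomes palato-alveolar [tʃ] before a front vowel — gives [tʃ].
The underlying form of 'sand' is therefore /fek/.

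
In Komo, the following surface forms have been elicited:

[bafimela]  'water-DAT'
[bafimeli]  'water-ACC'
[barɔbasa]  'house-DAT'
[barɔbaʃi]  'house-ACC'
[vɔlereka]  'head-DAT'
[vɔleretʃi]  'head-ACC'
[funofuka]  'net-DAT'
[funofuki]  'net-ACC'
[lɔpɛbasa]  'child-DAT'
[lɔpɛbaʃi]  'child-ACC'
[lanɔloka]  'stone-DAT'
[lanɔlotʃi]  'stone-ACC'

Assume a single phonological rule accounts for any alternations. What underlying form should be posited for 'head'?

The stem for 'head' ends in [k] in [vɔlereka] but [tʃ] in [vɔleretʃi].
But 'net' keeps [k] in both environments ([funofuka], [funofuki]), so there is no rule changing /k/ to [tʃ] before the ACC suffix.
So /tʃ/ is underlying, and a rule of depalatalization — palato-alveolar /tʃ/ and /ʃ/ become [k] and [s] when no front vowel follows — gives [k].
So 'head' = /vɔleretʃ/.

/vɔleretʃ/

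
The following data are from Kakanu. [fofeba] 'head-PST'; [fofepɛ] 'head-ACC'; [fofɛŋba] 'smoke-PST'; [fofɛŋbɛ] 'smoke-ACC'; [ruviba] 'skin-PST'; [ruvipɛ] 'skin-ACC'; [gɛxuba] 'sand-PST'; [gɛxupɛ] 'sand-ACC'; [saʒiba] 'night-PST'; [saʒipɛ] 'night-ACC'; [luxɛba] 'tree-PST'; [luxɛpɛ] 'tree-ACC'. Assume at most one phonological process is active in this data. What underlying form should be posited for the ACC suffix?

The ACC morpheme has two allomorphs, [-bɛ] and [-pɛ].
By contrast the PST suffix keeps its initial [b] throughout — that segment must be underlying.
So the underlying form is /-pɛ/, and voiceless stops become voiced after a nasal.

/-pɛ/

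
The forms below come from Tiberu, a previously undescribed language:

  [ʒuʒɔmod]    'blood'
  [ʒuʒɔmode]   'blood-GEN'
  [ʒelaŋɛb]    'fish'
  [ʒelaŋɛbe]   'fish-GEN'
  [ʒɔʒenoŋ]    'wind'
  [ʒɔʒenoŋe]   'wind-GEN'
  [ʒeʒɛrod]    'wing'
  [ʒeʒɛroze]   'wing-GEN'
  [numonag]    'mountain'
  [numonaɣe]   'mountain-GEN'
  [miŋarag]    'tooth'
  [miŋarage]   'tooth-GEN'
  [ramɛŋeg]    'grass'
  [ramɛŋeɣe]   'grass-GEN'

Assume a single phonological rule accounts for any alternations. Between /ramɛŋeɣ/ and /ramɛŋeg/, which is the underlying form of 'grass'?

/ramɛŋeɣ/

'grass' shows [g] ~ [ɣ] at the end of the stem ([ramɛŋeg] vs [ramɛŋeɣe]).
Compare 'tooth', with invariant [g] in [miŋarag] and [miŋarage]: an analysis with underlying /g/ and a rule producing [ɣ] before the GEN suffix would wrongly predict alternation here too.
Therefore /ɣ/ is basic and [g] is derived by word-final hardening (voiced fricatives become stops word-finally).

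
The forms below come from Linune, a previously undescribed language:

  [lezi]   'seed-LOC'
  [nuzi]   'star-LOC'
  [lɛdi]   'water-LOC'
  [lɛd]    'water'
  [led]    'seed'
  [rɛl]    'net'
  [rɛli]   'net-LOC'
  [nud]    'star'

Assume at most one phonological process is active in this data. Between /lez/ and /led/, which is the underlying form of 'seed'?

/lez/

'seed' shows [d] ~ [z] at the end of the stem ([led] vs [lezi]).
The stem 'water' ([lɛd], [lɛdi]) shows [d] unchanged in both environments, so [d] cannot be basic with [z] derived before the LOC suffix.
Therefore /z/ is basic and [d] is derived by word-final hardening (voiced fricatives become stops word-finally).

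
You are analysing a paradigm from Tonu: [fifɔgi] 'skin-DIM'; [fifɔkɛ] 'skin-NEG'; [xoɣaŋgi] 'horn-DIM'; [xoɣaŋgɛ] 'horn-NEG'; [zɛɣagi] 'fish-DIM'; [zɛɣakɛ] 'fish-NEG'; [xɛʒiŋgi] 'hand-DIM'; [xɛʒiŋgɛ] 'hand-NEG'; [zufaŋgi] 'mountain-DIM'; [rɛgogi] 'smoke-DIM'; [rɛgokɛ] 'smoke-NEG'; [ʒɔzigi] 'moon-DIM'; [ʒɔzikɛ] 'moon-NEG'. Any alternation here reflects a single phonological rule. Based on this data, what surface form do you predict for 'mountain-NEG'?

[zufaŋgɛ]

The NEG morpheme has two allomorphs, [-gɛ] and [-kɛ].
By contrast the DIM suffix keeps its initial [g] throughout — that segment must be underlying.
The NEG suffix is therefore /-kɛ/ underlyingly, with post-nasal voicing: voiceless stops become voiced after a nasal.
After 'mountain', which ends in a nasal, the suffix surfaces as [-gɛ], giving [zufaŋgɛ].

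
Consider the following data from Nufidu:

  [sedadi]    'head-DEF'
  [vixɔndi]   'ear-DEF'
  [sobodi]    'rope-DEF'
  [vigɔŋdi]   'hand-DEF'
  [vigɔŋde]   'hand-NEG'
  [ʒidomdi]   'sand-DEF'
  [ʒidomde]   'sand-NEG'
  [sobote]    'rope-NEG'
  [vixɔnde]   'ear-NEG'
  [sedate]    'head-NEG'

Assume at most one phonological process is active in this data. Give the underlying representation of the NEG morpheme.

The NEG suffix surfaces as [-de] and [-te], depending on the final segment of the stem.
By contrast the DEF suffix keeps its initial [d] throughout — that segment must be underlying.
The NEG suffix is therefore /-te/ underlyingly, with post-nasal voicing: voiceless stops become voiced after a nasal.

/-te/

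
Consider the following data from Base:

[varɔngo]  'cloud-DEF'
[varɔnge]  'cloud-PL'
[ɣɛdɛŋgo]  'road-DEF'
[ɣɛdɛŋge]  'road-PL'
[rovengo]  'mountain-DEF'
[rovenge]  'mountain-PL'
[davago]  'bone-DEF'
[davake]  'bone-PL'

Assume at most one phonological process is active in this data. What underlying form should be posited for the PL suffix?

/-ke/

The PL morpheme has two allomorphs, [-ge] and [-ke].
The DEF suffix, which begins with [g], is invariant after every stem; so [g] is not altered by any rule here.
The PL suffix is therefore /-ke/ underlyingly, with post-nasal voicing: voiceless stops become voiced after a nasal.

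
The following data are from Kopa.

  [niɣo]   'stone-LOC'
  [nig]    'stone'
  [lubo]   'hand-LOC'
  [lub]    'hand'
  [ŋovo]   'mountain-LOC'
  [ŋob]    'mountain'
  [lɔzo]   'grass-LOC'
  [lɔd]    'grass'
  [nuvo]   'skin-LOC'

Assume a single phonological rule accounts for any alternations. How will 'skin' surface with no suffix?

In [ŋovo] and [ŋob] the final segment of 'mountain' alternates: [v] ~ [b].
Compare 'hand', with invariant [b] in [lubo] and [lub]: an analysis with underlying /b/ and a rule producing [v] before the LOC suffix would wrongly predict alternation here too.
The underlying segment must be /v/; voiced fricatives become stops word-finally, yielding [b] there.
The one attested form of 'skin', [nuvo], shows underlying /nuv/. Applying the same rule word-finally gives [nub].

[nub]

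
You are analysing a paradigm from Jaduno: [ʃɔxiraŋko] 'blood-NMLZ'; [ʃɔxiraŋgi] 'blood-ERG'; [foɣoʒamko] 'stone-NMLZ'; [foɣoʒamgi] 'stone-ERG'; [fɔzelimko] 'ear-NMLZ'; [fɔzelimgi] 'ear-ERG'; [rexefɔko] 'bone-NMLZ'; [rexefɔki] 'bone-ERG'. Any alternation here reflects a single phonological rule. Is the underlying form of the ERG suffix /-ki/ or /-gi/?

/-gi/

The ERG suffix surfaces as [-gi] and [-ki], depending on the final segment of the stem.
The NMLZ suffix, which begins with [k], is invariant after every stem; so [k] is not altered by any rule here.
So the underlying form is /-gi/, and voiced stops become voiceless after a vowel.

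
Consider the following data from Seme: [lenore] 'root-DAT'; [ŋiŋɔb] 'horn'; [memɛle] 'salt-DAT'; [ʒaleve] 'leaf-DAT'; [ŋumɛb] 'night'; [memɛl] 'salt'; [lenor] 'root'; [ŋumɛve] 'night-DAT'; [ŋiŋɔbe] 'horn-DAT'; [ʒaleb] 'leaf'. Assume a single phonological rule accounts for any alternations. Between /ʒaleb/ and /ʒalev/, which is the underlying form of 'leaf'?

In [ʒaleve] and [ʒaleb] the final segment of 'leaf' alternates: [v] ~ [b].
Compare 'horn', with invariant [b] in [ŋiŋɔbe] and [ŋiŋɔb]: an analysis with underlying /b/ and a rule producing [v] before the DAT suffix would wrongly predict alternation here too.
So /v/ is underlying, and a rule of word-final hardening — voiced fricatives become stops word-finally — gives [b].

/ʒalev/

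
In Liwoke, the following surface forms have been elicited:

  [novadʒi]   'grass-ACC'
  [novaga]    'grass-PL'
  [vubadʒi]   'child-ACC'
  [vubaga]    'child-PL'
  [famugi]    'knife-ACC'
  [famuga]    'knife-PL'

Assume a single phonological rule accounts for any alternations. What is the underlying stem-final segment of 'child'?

The stem for 'child' ends in [dʒ] in [vubadʒi] but [g] in [vubaga].
The stem 'knife' ([famugi], [famuga]) shows [g] unchanged in both environments, so [g] cannot be basic with [dʒ] derived before the ACC suffix.
Therefore /dʒ/ is basic and [g] is derived by depalatalization (palato-alveolar /dʒ/ becomes [g] when no front vowel follows).

/dʒ/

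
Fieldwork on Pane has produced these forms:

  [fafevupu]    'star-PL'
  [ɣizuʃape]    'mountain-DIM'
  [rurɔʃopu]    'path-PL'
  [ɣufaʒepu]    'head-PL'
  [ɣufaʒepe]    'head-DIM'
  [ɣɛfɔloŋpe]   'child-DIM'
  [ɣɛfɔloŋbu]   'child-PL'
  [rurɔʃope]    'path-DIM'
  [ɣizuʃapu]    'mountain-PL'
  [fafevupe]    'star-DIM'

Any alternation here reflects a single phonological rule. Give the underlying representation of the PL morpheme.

The PL morpheme has two allomorphs, [-bu] and [-pu].
The DIM suffix, which begins with [p], is invariant after every stem; so [p] is not altered by any rule here.
So the underlying form is /-bu/, and voiced stops become voiceless after a vowel.

/-bu/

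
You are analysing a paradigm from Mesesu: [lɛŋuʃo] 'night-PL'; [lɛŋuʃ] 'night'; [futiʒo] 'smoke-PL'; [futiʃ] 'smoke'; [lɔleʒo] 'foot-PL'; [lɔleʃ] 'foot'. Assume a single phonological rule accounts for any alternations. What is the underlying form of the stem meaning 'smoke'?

The stem for 'smoke' ends in [ʒ] in [futiʒo] but [ʃ] in [futiʃ].
Compare 'night', with invariant [ʃ] in [lɛŋuʃo] and [lɛŋuʃ]: an analysis with underlying /ʃ/ and a rule producing [ʒ] before the PL suffix would wrongly predict alternation here too.
The underlying segment must be /ʒ/; voiced obstruents become voiceless word-finally, yielding [ʃ] there.

/futiʒ/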